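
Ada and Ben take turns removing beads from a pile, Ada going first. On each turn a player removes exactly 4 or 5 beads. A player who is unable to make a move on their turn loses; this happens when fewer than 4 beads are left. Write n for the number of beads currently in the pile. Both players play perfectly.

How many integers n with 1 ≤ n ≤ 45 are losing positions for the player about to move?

Use the standard recursion: the mover loses at a terminal position; elsewhere, the mover wins exactly when some move hands the opponent an L position.
n=0: no move → L
n=1: no move → L
n=2: no move → L
n=3: no move → L
n=4: can move to 0, which is L ⇒ W
n=5: can move to 1, which is L ⇒ W
n=6: can move to 2, which is L ⇒ W
n=7: can move to 3, which is L ⇒ W
n=8: can move to 3, which is L ⇒ W
n=9: moves to 5(W), 4(W); every one is W ⇒ L
n=10: moves to 6(W), 5(W); every one is W ⇒ L
n=11: moves to 7(W), 6(W); every one is W ⇒ L
n=12: moves to 8(W), 7(W); every one is W ⇒ L
n=13: can move to 9, which is L ⇒ W
n=14: can move to 10, which is L ⇒ W
n=15: can move to 11, which is L ⇒ W
n=16: can move to 12, which is L ⇒ W
n=17: can move to 12, which is L ⇒ W
n=18: moves to 14(W), 13(W); every one is W ⇒ L
n=19: moves to 15(W), 14(W); every one is W ⇒ L
n=20: moves to 16(W), 15(W); every one is W ⇒ L
n=21: moves to 17(W), 16(W); every one is W ⇒ L
n=22: can move to 18, which is L ⇒ W
n=23: can move to 19, which is L ⇒ W
n=24: can move to 20, which is L ⇒ W
n=25: can move to 21, which is L ⇒ W
n=26: can move to 21, which is L ⇒ W
n=27: moves to 23(W), 22(W); every one is W ⇒ L
n=28: moves to 24(W), 23(W); every one is W ⇒ L
n=29: moves to 25(W), 24(W); every one is W ⇒ L
n=30: moves to 26(W), 25(W); every one is W ⇒ L
n=31: can move to 27, which is L ⇒ W
n=32: can move to 28, which is L ⇒ W
n=33: can move to 29, which is L ⇒ W
n=34: can move to 30, which is L ⇒ W
n=35: can move to 30, which is L ⇒ W
n=36: moves to 32(W), 31(W); every one is W ⇒ L
n=37: moves to 33(W), 32(W); every one is W ⇒ L
n=38: moves to 34(W), 33(W); every one is W ⇒ L
n=39: moves to 35(W), 34(W); every one is W ⇒ L
n=40: can move to 36, which is L ⇒ W
n=41: can move to 37, which is L ⇒ W
n=42: can move to 38, which is L ⇒ W
n=43: can move to 39, which is L ⇒ W
n=44: can move to 39, which is L ⇒ W
n=45: moves to 41(W), 40(W); every one is W ⇒ L
L entries with 1 ≤ n ≤ 45 (n=0 is outside the asked range and is not counted): n = 1, 2, 3, 9, 10, 11, 12, 18, 19, 20, 21, 27, 28, 29, 30, 36, 37, 38, 39, 45; that makes 20.

20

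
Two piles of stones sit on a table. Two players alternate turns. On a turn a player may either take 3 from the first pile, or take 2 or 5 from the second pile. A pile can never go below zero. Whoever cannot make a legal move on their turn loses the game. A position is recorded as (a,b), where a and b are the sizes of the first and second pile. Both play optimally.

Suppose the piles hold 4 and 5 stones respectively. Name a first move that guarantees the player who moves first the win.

Positions with no move are L. A position that does have a move is losing for the player to move precisely when every available move leads to a winning position for the opponent. Fill in the labels:
No move ever increases a pile, so every position that can arise here has a ≤ 4 and b ≤ 5; it is enough to label the cells with 0 ≤ a ≤ 4 and 0 ≤ b ≤ 5.
Every move lowers a or b (never raises either), so fill the grid row by row in increasing a, and left to right within a row: each cell's successors are then already labelled.
      b=0  b=1  b=2  b=3  b=4  b=5
a=0:    L    L    W    W    L    W
a=1:    L    L    W    W    L    W
a=2:    L    L    W    W    L    W
a=3:    W    W    L    L    W    W
a=4:    W    W    L    L    W    W
Cells with no legal move (terminal, hence L): (0,0), (0,1), (1,0), (1,1), (2,0), (2,1).
The remaining L cells, each justified by listing all of its moves:
(0,4): L (sole option (0,2)(W) is W)
(1,4): L (sole option (1,2)(W) is W)
(2,4): L (sole option (2,2)(W) is W)
(3,2): L (options (0,2)(W), (3,0)(W) are all W)
(3,3): L (options (0,3)(W), (3,1)(W) are all W)
(4,2): L (options (1,2)(W), (4,0)(W) are all W)
(4,3): L (options (1,3)(W), (4,1)(W) are all W)
Every other cell has at least one move into one of the L cells above, so it is W.
From (4,5), the L positions reachable in one move are: (4,3).

Move to (4,3).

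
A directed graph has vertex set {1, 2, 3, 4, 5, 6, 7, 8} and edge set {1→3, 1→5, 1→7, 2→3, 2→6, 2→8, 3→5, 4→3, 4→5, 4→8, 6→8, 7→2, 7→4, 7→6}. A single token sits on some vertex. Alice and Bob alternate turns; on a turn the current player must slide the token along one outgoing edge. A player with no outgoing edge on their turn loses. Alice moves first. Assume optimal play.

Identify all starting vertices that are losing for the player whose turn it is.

Positions with no move are L. A position that does have a move is losing for the player to move precisely when every available move leads to a winning position for the opponent. Fill in the labels:
Every edge goes from a vertex to one that appears earlier in the order 8, 5, 3, 4, 6, 2, 7, 1, so processing vertices in that order labels each vertex after all of its successors.
8: no outgoing edge → L
5: no outgoing edge → L
3: W (go to 5, an L position)
4: W (go to 5, an L position)
6: W (go to 8, an L position)
2: W (go to 8, an L position)
7: L (options 2(W), 6(W), 4(W) are all W)
1: W (go to 7, an L position)
Reading off the rows marked L gives the requested list; there are 3 such vertices.

5, 7, 8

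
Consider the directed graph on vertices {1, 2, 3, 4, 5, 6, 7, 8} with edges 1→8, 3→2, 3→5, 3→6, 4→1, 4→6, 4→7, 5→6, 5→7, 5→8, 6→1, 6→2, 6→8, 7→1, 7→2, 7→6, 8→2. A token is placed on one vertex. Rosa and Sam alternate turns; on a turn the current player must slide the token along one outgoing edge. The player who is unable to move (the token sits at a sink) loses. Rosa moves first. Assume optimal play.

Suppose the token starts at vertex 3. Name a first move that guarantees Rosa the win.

Move to 5.

Work bottom-up. With no move the player to move loses. Otherwise the position is W if at least one move leads to an L position for the opponent, and L if every move leads to a W.
Every edge goes from a vertex to one that appears earlier in the order 2, 8, 1, 6, 7, 5, 3, 4, so processing vertices in that order labels each vertex after all of its successors.
2: no outgoing edge → L
8: reaches L-position 2 → W
1: only reaches 8(W), which is W → L
6: reaches L-position 1 → W
7: reaches L-position 1 → W
5: only reaches 7(W), 6(W), 8(W), all W → L
3: reaches L-position 5 → W
4: reaches L-position 1 → W
From 3, the L positions reachable in one move are: 5, 2. Any move reaching one of these is winning.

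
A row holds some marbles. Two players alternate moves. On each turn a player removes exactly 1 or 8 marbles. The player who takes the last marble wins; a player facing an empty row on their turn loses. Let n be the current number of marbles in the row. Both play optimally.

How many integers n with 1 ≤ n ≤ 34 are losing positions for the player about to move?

15

Compute win/loss labels from the base case upward. A position with no move is L. Any other position is W if it can reach an L in one move, else L.
n=0: no move → L
n=1: W (go to 0, an L position)
n=2: L (sole option 1(W) is W)
n=3: W (go to 2, an L position)
n=4: L (sole option 3(W) is W)
n=5: W (go to 4, an L position)
n=6: L (sole option 5(W) is W)
n=7: W (go to 6, an L position)
n=8: W (go to 0, an L position)
n=9: L (options 8(W), 1(W) are all W)
n=10: W (go to 9, an L position)
n=11: L (options 10(W), 3(W) are all W)
n=12: W (go to 11, an L position)
n=13: L (options 12(W), 5(W) are all W)
n=14: W (go to 13, an L position)
n=15: L (options 14(W), 7(W) are all W)
n=16: W (go to 15, an L position)
n=17: W (go to 9, an L position)
n=18: L (options 17(W), 10(W) are all W)
n=19: W (go to 18, an L position)
n=20: L (options 19(W), 12(W) are all W)
n=21: W (go to 20, an L position)
n=22: L (options 21(W), 14(W) are all W)
n=23: W (go to 22, an L position)
n=24: L (options 23(W), 16(W) are all W)
n=25: W (go to 24, an L position)
n=26: W (go to 18, an L position)
n=27: L (options 26(W), 19(W) are all W)
n=28: W (go to 27, an L position)
n=29: L (options 28(W), 21(W) are all W)
n=30: W (go to 29, an L position)
n=31: L (options 30(W), 23(W) are all W)
n=32: W (go to 31, an L position)
n=33: L (options 32(W), 25(W) are all W)
n=34: W (go to 33, an L position)
L entries with 1 ≤ n ≤ 34 (n=0 is outside the asked range and is not counted): n = 2, 4, 6, 9, 11, 13, 15, 18, 20, 22, 24, 27, 29, 31, 33; that makes 15.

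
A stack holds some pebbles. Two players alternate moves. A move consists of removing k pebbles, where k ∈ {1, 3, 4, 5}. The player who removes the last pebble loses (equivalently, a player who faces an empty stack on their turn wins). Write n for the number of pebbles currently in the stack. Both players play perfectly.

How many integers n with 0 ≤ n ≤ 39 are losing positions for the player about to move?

10

Positions with no move are W. A position that does have a move is losing for the player to move precisely when every available move leads to a winning position for the opponent. Fill in the labels:
n=0: no move; the opponent has just taken the last pebble and therefore loses → W
n=1: the only move is to 0(W), a W ⇒ L
n=2: can move to 1, which is L ⇒ W
n=3: moves to 2(W), 0(W); every one is W ⇒ L
n=4: can move to 3, which is L ⇒ W
n=5: can move to 1, which is L ⇒ W
n=6: can move to 3, which is L ⇒ W
n=7: can move to 3, which is L ⇒ W
n=8: can move to 3, which is L ⇒ W
n=9: moves to 8(W), 6(W), 5(W), 4(W); every one is W ⇒ L
n=10: can move to 9, which is L ⇒ W
n=11: moves to 10(W), 8(W), 7(W), 6(W); every one is W ⇒ L
n=12: can move to 11, which is L ⇒ W
n=13: can move to 9, which is L ⇒ W
n=14: can move to 11, which is L ⇒ W
n=15: can move to 11, which is L ⇒ W
n=16: can move to 11, which is L ⇒ W
n=17: moves to 16(W), 14(W), 13(W), 12(W); every one is W ⇒ L
n=18: can move to 17, which is L ⇒ W
n=19: moves to 18(W), 16(W), 15(W), 14(W); every one is W ⇒ L
n=20: can move to 19, which is L ⇒ W
n=21: can move to 17, which is L ⇒ W
n=22: can move to 19, which is L ⇒ W
n=23: can move to 19, which is L ⇒ W
n=24: can move to 19, which is L ⇒ W
n=25: moves to 24(W), 22(W), 21(W), 20(W); every one is W ⇒ L
n=26: can move to 25, which is L ⇒ W
n=27: moves to 26(W), 24(W), 23(W), 22(W); every one is W ⇒ L
n=28: can move to 27, which is L ⇒ W
n=29: can move to 25, which is L ⇒ W
n=30: can move to 27, which is L ⇒ W
n=31: can move to 27, which is L ⇒ W
n=32: can move to 27, which is L ⇒ W
n=33: moves to 32(W), 30(W), 29(W), 28(W); every one is W ⇒ L
n=34: can move to 33, which is L ⇒ W
n=35: moves to 34(W), 32(W), 31(W), 30(W); every one is W ⇒ L
n=36: can move to 35, which is L ⇒ W
n=37: can move to 33, which is L ⇒ W
n=38: can move to 35, which is L ⇒ W
n=39: can move to 35, which is L ⇒ W
L entries with 0 ≤ n ≤ 39: n = 1, 3, 9, 11, 17, 19, 25, 27, 33, 35; that makes 10.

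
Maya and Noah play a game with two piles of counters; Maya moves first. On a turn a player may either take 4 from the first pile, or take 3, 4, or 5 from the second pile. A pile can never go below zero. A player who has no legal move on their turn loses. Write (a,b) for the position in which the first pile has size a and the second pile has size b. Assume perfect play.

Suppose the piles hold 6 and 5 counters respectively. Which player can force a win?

Noah wins.

Build the W/L table. Terminal = L. A non-terminal position is W if it has a move to some L; otherwise it is L.
No move ever increases a pile, so every position that can arise here has a ≤ 6 and b ≤ 5; it is enough to label the cells with 0 ≤ a ≤ 6 and 0 ≤ b ≤ 5.
Every move lowers a or b (never raises either), so fill the grid row by row in increasing a, and left to right within a row: each cell's successors are then already labelled.
      b=0  b=1  b=2  b=3  b=4  b=5
a=0:    L    L    L    W    W    W
a=1:    L    L    L    W    W    W
a=2:    L    L    L    W    W    W
a=3:    L    L    L    W    W    W
a=4:    W    W    W    L    L    L
a=5:    W    W    W    L    L    L
a=6:    W    W    W    L    L    L
Cells with no legal move (terminal, hence L): (0,0), (0,1), (0,2), (1,0), (1,1), (1,2), (2,0), (2,1), (2,2), (3,0), (3,1), (3,2).
The remaining L cells, each justified by listing all of its moves:
(4,3): moves to (0,3)(W), (4,0)(W); every one is W ⇒ L
(4,4): moves to (0,4)(W), (4,1)(W), (4,0)(W); every one is W ⇒ L
(4,5): moves to (0,5)(W), (4,2)(W), (4,1)(W), (4,0)(W); every one is W ⇒ L
(5,3): moves to (1,3)(W), (5,0)(W); every one is W ⇒ L
(5,4): moves to (1,4)(W), (5,1)(W), (5,0)(W); every one is W ⇒ L
(5,5): moves to (1,5)(W), (5,2)(W), (5,1)(W), (5,0)(W); every one is W ⇒ L
(6,3): moves to (2,3)(W), (6,0)(W); every one is W ⇒ L
(6,4): moves to (2,4)(W), (6,1)(W), (6,0)(W); every one is W ⇒ L
(6,5): moves to (2,5)(W), (6,2)(W), (6,1)(W), (6,0)(W); every one is W ⇒ L
Every other cell has at least one move into one of the L cells above, so it is W.
Every move from (6,5) reaches a W position, so the mover loses.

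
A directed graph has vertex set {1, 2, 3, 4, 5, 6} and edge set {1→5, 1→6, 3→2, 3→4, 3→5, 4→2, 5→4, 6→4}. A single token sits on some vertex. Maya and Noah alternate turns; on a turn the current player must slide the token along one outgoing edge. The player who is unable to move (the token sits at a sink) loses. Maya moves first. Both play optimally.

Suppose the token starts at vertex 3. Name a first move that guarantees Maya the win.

Move to 5.

Build the W/L table. Terminal = L. A non-terminal position is W if it has a move to some L; otherwise it is L.
Every edge goes from a vertex to one that appears earlier in the order 2, 4, 5, 6, 3, 1, so processing vertices in that order labels each vertex after all of its successors.
2: no outgoing edge → L
4: W (go to 2, an L position)
5: L (sole option 4(W) is W)
6: L (sole option 4(W) is W)
3: W (go to 5, an L position)
1: W (go to 6, an L position)
From 3, the L positions reachable in one move are: 5, 2. Any move reaching one of these is winning.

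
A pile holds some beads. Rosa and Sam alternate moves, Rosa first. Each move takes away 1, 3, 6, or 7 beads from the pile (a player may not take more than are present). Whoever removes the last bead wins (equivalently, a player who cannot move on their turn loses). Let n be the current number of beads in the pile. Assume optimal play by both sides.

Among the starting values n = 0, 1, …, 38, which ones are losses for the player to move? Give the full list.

0, 2, 4, 12, 14, 16, 24, 26, 28, 36, 38

Use the standard recursion: the mover loses at a terminal position; elsewhere, the mover wins exactly when some move hands the opponent an L position.
n=0: no move → L
n=1: can move to 0, which is L ⇒ W
n=2: the only move is to 1(W), a W ⇒ L
n=3: can move to 2, which is L ⇒ W
n=4: moves to 3(W), 1(W); every one is W ⇒ L
n=5: can move to 4, which is L ⇒ W
n=6: can move to 0, which is L ⇒ W
n=7: can move to 4, which is L ⇒ W
n=8: can move to 2, which is L ⇒ W
n=9: can move to 2, which is L ⇒ W
n=10: can move to 4, which is L ⇒ W
n=11: can move to 4, which is L ⇒ W
n=12: moves to 11(W), 9(W), 6(W), 5(W); every one is W ⇒ L
n=13: can move to 12, which is L ⇒ W
n=14: moves to 13(W), 11(W), 8(W), 7(W); every one is W ⇒ L
n=15: can move to 14, which is L ⇒ W
n=16: moves to 15(W), 13(W), 10(W), 9(W); every one is W ⇒ L
n=17: can move to 16, which is L ⇒ W
n=18: can move to 12, which is L ⇒ W
n=19: can move to 16, which is L ⇒ W
n=20: can move to 14, which is L ⇒ W
n=21: can move to 14, which is L ⇒ W
n=22: can move to 16, which is L ⇒ W
n=23: can move to 16, which is L ⇒ W
n=24: moves to 23(W), 21(W), 18(W), 17(W); every one is W ⇒ L
n=25: can move to 24, which is L ⇒ W
n=26: moves to 25(W), 23(W), 20(W), 19(W); every one is W ⇒ L
n=27: can move to 26, which is L ⇒ W
n=28: moves to 27(W), 25(W), 22(W), 21(W); every one is W ⇒ L
n=29: can move to 28, which is L ⇒ W
n=30: can move to 24, which is L ⇒ W
n=31: can move to 28, which is L ⇒ W
n=32: can move to 26, which is L ⇒ W
n=33: can move to 26, which is L ⇒ W
n=34: can move to 28, which is L ⇒ W
n=35: can move to 28, which is L ⇒ W
n=36: moves to 35(W), 33(W), 30(W), 29(W); every one is W ⇒ L
n=37: can move to 36, which is L ⇒ W
n=38: moves to 37(W), 35(W), 32(W), 31(W); every one is W ⇒ L
Reading off the rows marked L gives the requested list; there are 11 such values of n.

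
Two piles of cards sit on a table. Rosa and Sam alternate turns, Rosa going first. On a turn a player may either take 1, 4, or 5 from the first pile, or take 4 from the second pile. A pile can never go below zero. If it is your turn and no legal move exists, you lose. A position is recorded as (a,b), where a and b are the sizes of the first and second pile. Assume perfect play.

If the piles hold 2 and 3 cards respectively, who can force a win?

Label each position W (a win for the player to move) or L (a loss). A position with no legal move is L; any other position is W exactly when some move reaches an L, and L when every move reaches a W.
No move ever increases a pile, so every position that can arise here has a ≤ 2 and b ≤ 3; it is enough to label the cells with 0 ≤ a ≤ 2 and 0 ≤ b ≤ 3.
Every move lowers a or b (never raises either), so fill the grid row by row in increasing a, and left to right within a row: each cell's successors are then already labelled.
      b=0  b=1  b=2  b=3
a=0:    L    L    L    L
a=1:    W    W    W    W
a=2:    L    L    L    L
Cells with no legal move (terminal, hence L): (0,0), (0,1), (0,2), (0,3).
The remaining L cells, each justified by listing all of its moves:
(2,0): →(1,0)(W) only, which is W, so L
(2,1): →(1,1)(W) only, which is W, so L
(2,2): →(1,2)(W) only, which is W, so L
(2,3): →(1,3)(W) only, which is W, so L
Every other cell has at least one move into one of the L cells above, so it is W.
The starting position (2,3) is L: whatever Rosa does, the opponent receives a W position.

Sam wins.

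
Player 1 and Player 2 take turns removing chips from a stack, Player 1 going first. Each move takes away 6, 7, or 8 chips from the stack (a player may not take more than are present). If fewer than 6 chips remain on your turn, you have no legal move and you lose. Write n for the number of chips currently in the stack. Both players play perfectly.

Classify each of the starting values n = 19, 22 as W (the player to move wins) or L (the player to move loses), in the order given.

Label each position W (a win for the player to move) or L (a loss). A position with no legal move is L; any other position is W exactly when some move reaches an L, and L when every move reaches a W.
n=0: no move → L
n=1: no move → L
n=2: no move → L
n=3: no move → L
n=4: no move → L
n=5: no move → L
n=6: reaches L-position 0 → W
n=7: reaches L-position 1 → W
n=8: reaches L-position 2 → W
n=9: reaches L-position 3 → W
n=10: reaches L-position 4 → W
n=11: reaches L-position 5 → W
n=12: reaches L-position 5 → W
n=13: reaches L-position 5 → W
n=14: only reaches 8(W), 7(W), 6(W), all W → L
n=15: only reaches 9(W), 8(W), 7(W), all W → L
n=16: only reaches 10(W), 9(W), 8(W), all W → L
n=17: only reaches 11(W), 10(W), 9(W), all W → L
n=18: only reaches 12(W), 11(W), 10(W), all W → L
n=19: only reaches 13(W), 12(W), 11(W), all W → L
n=20: reaches L-position 14 → W
n=21: reaches L-position 15 → W
n=22: reaches L-position 16 → W

19: L, 22: W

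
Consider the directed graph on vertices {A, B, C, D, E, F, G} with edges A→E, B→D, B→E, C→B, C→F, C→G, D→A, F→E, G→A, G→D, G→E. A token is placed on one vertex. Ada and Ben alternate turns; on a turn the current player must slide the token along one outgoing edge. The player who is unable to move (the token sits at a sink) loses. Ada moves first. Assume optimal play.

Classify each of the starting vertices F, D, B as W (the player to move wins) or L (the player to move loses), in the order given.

F: W, D: L, B: W

Classify positions by backward induction: terminal positions (no move available) are L. From any other position, the mover wins iff some move reaches an L.
Every edge goes from a vertex to one that appears earlier in the order E, F, A, D, G, B, C, so processing vertices in that order labels each vertex after all of its successors.
E: no outgoing edge → L
F: →E(L), so W
A: →E(L), so W
D: →A(W) only, which is W, so L
G: →D(L), so W
B: →D(L), so W
C: →B(W), G(W), F(W) — all W, so L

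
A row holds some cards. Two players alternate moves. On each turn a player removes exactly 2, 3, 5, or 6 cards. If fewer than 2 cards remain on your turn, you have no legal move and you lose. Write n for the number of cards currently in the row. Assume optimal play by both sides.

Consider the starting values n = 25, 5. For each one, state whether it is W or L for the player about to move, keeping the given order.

25: L, 5: W

Build the W/L table. Terminal = L. A non-terminal position is W if it has a move to some L; otherwise it is L.
n=0: no move → L
n=1: no move → L
n=2: reaches L-position 0 → W
n=3: reaches L-position 1 → W
n=4: reaches L-position 1 → W
n=5: reaches L-position 0 → W
n=6: reaches L-position 1 → W
n=7: reaches L-position 1 → W
n=8: only reaches 6(W), 5(W), 3(W), 2(W), all W → L
n=9: only reaches 7(W), 6(W), 4(W), 3(W), all W → L
n=10: reaches L-position 8 → W
n=11: reaches L-position 9 → W
n=12: reaches L-position 9 → W
n=13: reaches L-position 8 → W
n=14: reaches L-position 9 → W
n=15: reaches L-position 9 → W
n=16: only reaches 14(W), 13(W), 11(W), 10(W), all W → L
n=17: only reaches 15(W), 14(W), 12(W), 11(W), all W → L
n=18: reaches L-position 16 → W
n=19: reaches L-position 17 → W
n=20: reaches L-position 17 → W
n=21: reaches L-position 16 → W
n=22: reaches L-position 17 → W
n=23: reaches L-position 17 → W
n=24: only reaches 22(W), 21(W), 19(W), 18(W), all W → L
n=25: only reaches 23(W), 22(W), 20(W), 19(W), all W → L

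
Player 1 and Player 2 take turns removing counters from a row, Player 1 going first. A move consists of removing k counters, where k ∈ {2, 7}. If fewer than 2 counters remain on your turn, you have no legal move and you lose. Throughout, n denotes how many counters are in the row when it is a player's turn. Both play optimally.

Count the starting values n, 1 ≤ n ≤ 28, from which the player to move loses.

13

Use the standard recursion: the mover loses at a terminal position; elsewhere, the mover wins exactly when some move hands the opponent an L position.
n=0: no move → L
n=1: no move → L
n=2: →0(L), so W
n=3: →1(L), so W
n=4: →2(W) only, which is W, so L
n=5: →3(W) only, which is W, so L
n=6: →4(L), so W
n=7: →5(L), so W
n=8: →1(L), so W
n=9: →7(W), 2(W) — all W, so L
n=10: →8(W), 3(W) — all W, so L
n=11: →9(L), so W
n=12: →10(L), so W
n=13: →11(W), 6(W) — all W, so L
n=14: →12(W), 7(W) — all W, so L
n=15: →13(L), so W
n=16: →14(L), so W
n=17: →10(L), so W
n=18: →16(W), 11(W) — all W, so L
n=19: →17(W), 12(W) — all W, so L
n=20: →18(L), so W
n=21: →19(L), so W
n=22: →20(W), 15(W) — all W, so L
n=23: →21(W), 16(W) — all W, so L
n=24: →22(L), so W
n=25: →23(L), so W
n=26: →19(L), so W
n=27: →25(W), 20(W) — all W, so L
n=28: →26(W), 21(W) — all W, so L
L entries with 1 ≤ n ≤ 28 (n=0 is outside the asked range and is not counted): n = 1, 4, 5, 9, 10, 13, 14, 18, 19, 22, 23, 27, 28; that makes 13.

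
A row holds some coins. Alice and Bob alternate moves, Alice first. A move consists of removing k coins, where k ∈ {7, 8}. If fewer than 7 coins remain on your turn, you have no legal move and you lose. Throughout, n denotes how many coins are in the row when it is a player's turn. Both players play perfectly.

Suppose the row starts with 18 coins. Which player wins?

Positions with no move are L. A position that does have a move is losing for the player to move precisely when every available move leads to a winning position for the opponent. Fill in the labels:
n=0: no move → L
n=1: no move → L
n=2: no move → L
n=3: no move → L
n=4: no move → L
n=5: no move → L
n=6: no move → L
n=7: reaches L-position 0 → W
n=8: reaches L-position 1 → W
n=9: reaches L-position 2 → W
n=10: reaches L-position 3 → W
n=11: reaches L-position 4 → W
n=12: reaches L-position 5 → W
n=13: reaches L-position 6 → W
n=14: reaches L-position 6 → W
n=15: only reaches 8(W), 7(W), all W → L
n=16: only reaches 9(W), 8(W), all W → L
n=17: only reaches 10(W), 9(W), all W → L
n=18: only reaches 11(W), 10(W), all W → L
The starting position 18 is L: whatever Alice does, the opponent receives a W position.

Bob wins.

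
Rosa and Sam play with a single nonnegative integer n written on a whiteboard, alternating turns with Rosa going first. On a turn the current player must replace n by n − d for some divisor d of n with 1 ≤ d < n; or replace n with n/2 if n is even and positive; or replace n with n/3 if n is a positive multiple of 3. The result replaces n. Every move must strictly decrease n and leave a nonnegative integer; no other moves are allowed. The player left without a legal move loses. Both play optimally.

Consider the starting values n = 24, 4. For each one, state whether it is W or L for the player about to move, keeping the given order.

24: W, 4: L

Classify positions by backward induction: terminal positions (no move available) are L. From any other position, the mover wins iff some move reaches an L.
n=0: no move → L
n=1: no move → L
n=2: →1(L), so W
n=3: →1(L), so W
n=4: →2(W), 3(W) — all W, so L
n=5: →4(L), so W
n=6: →4(L), so W
n=7: →6(W) only, which is W, so L
n=8: →4(L), so W
n=9: →3(W), 6(W), 8(W) — all W, so L
n=10: →9(L), so W
n=11: →10(W) only, which is W, so L
n=12: →4(L), so W
n=13: →12(W) only, which is W, so L
n=14: →7(L), so W
n=15: →5(W), 10(W), 12(W), 14(W) — all W, so L
n=16: →15(L), so W
n=17: →16(W) only, which is W, so L
n=18: →9(L), so W
n=19: →18(W) only, which is W, so L
n=20: →15(L), so W
n=21: →7(L), so W
n=22: →11(L), so W
n=23: →22(W) only, which is W, so L
n=24: →23(L), so W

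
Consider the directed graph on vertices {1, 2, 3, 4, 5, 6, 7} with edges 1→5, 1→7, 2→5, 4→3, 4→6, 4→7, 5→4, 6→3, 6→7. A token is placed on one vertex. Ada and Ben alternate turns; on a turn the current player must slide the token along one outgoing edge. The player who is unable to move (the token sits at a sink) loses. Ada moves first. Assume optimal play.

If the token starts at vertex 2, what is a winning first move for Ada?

Classify positions by backward induction: terminal positions (no move available) are L. From any other position, the mover wins iff some move reaches an L.
Every edge goes from a vertex to one that appears earlier in the order 7, 3, 6, 4, 5, 2, 1, so processing vertices in that order labels each vertex after all of its successors.
7: no outgoing edge → L
3: no outgoing edge → L
6: can move to 3, which is L ⇒ W
4: can move to 3, which is L ⇒ W
5: the only move is to 4(W), a W ⇒ L
2: can move to 5, which is L ⇒ W
1: can move to 5, which is L ⇒ W
From 2, the L positions reachable in one move are: 5.

Move to 5.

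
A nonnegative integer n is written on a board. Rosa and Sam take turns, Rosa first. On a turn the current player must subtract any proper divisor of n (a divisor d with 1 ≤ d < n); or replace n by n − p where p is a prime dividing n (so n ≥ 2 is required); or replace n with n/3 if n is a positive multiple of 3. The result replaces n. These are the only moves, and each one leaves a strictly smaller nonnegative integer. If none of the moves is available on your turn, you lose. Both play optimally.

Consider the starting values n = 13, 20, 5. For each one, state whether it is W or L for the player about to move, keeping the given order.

13: W, 20: L, 5: W

Classify positions by backward induction: terminal positions (no move available) are L. From any other position, the mover wins iff some move reaches an L.
n=0: no move → L
n=1: no move → L
n=2: reaches L-position 0 → W
n=3: reaches L-position 0 → W
n=4: only reaches 2(W), 3(W), all W → L
n=5: reaches L-position 0 → W
n=6: reaches L-position 4 → W
n=7: reaches L-position 0 → W
n=8: reaches L-position 4 → W
n=9: only reaches 3(W), 6(W), 8(W), all W → L
n=10: reaches L-position 9 → W
n=11: reaches L-position 0 → W
n=12: reaches L-position 4 → W
n=13: reaches L-position 0 → W
n=14: only reaches 7(W), 12(W), 13(W), all W → L
n=15: reaches L-position 14 → W
n=16: reaches L-position 14 → W
n=17: reaches L-position 0 → W
n=18: reaches L-position 9 → W
n=19: reaches L-position 0 → W
n=20: only reaches 10(W), 15(W), 16(W), 18(W), 19(W), all W → L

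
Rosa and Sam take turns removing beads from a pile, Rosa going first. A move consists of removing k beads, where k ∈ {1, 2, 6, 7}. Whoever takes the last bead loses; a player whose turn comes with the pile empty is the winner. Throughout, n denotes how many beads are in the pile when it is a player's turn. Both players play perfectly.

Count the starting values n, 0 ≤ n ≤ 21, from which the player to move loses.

Work bottom-up. With no move the player to move wins. Otherwise the position is W if at least one move leads to an L position for the opponent, and L if every move leads to a W.
n=0: no move; the opponent has just taken the last bead and therefore loses → W
n=1: the only move is to 0(W), a W ⇒ L
n=2: can move to 1, which is L ⇒ W
n=3: can move to 1, which is L ⇒ W
n=4: moves to 3(W), 2(W); every one is W ⇒ L
n=5: can move to 4, which is L ⇒ W
n=6: can move to 4, which is L ⇒ W
n=7: can move to 1, which is L ⇒ W
n=8: can move to 1, which is L ⇒ W
n=9: moves to 8(W), 7(W), 3(W), 2(W); every one is W ⇒ L
n=10: can move to 9, which is L ⇒ W
n=11: can move to 9, which is L ⇒ W
n=12: moves to 11(W), 10(W), 6(W), 5(W); every one is W ⇒ L
n=13: can move to 12, which is L ⇒ W
n=14: can move to 12, which is L ⇒ W
n=15: can move to 9, which is L ⇒ W
n=16: can move to 9, which is L ⇒ W
n=17: moves to 16(W), 15(W), 11(W), 10(W); every one is W ⇒ L
n=18: can move to 17, which is L ⇒ W
n=19: can move to 17, which is L ⇒ W
n=20: moves to 19(W), 18(W), 14(W), 13(W); every one is W ⇒ L
n=21: can move to 20, which is L ⇒ W
L entries with 0 ≤ n ≤ 21: n = 1, 4, 9, 12, 17, 20; that makes 6.

6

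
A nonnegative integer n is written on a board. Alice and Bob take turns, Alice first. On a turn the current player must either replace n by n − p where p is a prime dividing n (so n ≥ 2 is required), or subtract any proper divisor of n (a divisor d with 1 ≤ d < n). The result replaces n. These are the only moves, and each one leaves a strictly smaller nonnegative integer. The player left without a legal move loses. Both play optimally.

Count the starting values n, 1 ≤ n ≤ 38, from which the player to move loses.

Compute win/loss labels from the base case upward. A position with no move is L. Any other position is W if it can reach an L in one move, else L.
n=0: no move → L
n=1: no move → L
n=2: →0(L), so W
n=3: →0(L), so W
n=4: →2(W), 3(W) — all W, so L
n=5: →0(L), so W
n=6: →4(L), so W
n=7: →0(L), so W
n=8: →4(L), so W
n=9: →6(W), 8(W) — all W, so L
n=10: →9(L), so W
n=11: →0(L), so W
n=12: →9(L), so W
n=13: →0(L), so W
n=14: →7(W), 12(W), 13(W) — all W, so L
n=15: →14(L), so W
n=16: →14(L), so W
n=17: →0(L), so W
n=18: →9(L), so W
n=19: →0(L), so W
n=20: →10(W), 15(W), 16(W), 18(W), 19(W) — all W, so L
n=21: →14(L), so W
n=22: →20(L), so W
n=23: →0(L), so W
n=24: →20(L), so W
n=25: →20(L), so W
n=26: →13(W), 24(W), 25(W) — all W, so L
n=27: →26(L), so W
n=28: →14(L), so W
n=29: →0(L), so W
n=30: →20(L), so W
n=31: →0(L), so W
n=32: →16(W), 24(W), 28(W), 30(W), 31(W) — all W, so L
n=33: →32(L), so W
n=34: →32(L), so W
n=35: →28(W), 30(W), 34(W) — all W, so L
n=36: →32(L), so W
n=37: →0(L), so W
n=38: →19(W), 36(W), 37(W) — all W, so L
L entries with 1 ≤ n ≤ 38 (n=0 is outside the asked range and is not counted): n = 1, 4, 9, 14, 20, 26, 32, 35, 38; that makes 9.

9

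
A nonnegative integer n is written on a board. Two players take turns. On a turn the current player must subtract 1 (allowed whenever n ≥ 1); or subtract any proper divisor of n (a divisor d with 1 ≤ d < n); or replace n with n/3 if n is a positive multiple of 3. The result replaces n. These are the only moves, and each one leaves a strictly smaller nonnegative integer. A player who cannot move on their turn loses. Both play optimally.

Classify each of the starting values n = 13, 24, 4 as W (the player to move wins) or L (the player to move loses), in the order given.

Use the standard recursion: the mover loses at a terminal position; elsewhere, the mover wins exactly when some move hands the opponent an L position.
n=0: no move → L
n=1: W (go to 0, an L position)
n=2: L (sole option 1(W) is W)
n=3: W (go to 2, an L position)
n=4: W (go to 2, an L position)
n=5: L (sole option 4(W) is W)
n=6: W (go to 2, an L position)
n=7: L (sole option 6(W) is W)
n=8: W (go to 7, an L position)
n=9: L (options 3(W), 6(W), 8(W) are all W)
n=10: W (go to 5, an L position)
n=11: L (sole option 10(W) is W)
n=12: W (go to 9, an L position)
n=13: L (sole option 12(W) is W)
n=14: W (go to 7, an L position)
n=15: W (go to 5, an L position)
n=16: L (options 8(W), 12(W), 14(W), 15(W) are all W)
n=17: W (go to 16, an L position)
n=18: W (go to 9, an L position)
n=19: L (sole option 18(W) is W)
n=20: W (go to 16, an L position)
n=21: W (go to 7, an L position)
n=22: W (go to 11, an L position)
n=23: L (sole option 22(W) is W)
n=24: W (go to 16, an L position)

13: L, 24: W, 4: W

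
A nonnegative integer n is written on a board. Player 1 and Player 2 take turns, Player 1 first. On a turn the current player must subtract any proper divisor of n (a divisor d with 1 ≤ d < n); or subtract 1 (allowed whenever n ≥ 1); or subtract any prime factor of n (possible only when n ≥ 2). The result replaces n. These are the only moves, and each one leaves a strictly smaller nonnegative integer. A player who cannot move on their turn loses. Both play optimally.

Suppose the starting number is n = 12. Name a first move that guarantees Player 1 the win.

Positions with no move are L. A position that does have a move is losing for the player to move precisely when every available move leads to a winning position for the opponent. Fill in the labels:
n=0: no move → L
n=1: W (go to 0, an L position)
n=2: W (go to 0, an L position)
n=3: W (go to 0, an L position)
n=4: L (options 2(W), 3(W) are all W)
n=5: W (go to 0, an L position)
n=6: W (go to 4, an L position)
n=7: W (go to 0, an L position)
n=8: W (go to 4, an L position)
n=9: L (options 6(W), 8(W) are all W)
n=10: W (go to 9, an L position)
n=11: W (go to 0, an L position)
n=12: W (go to 9, an L position)
From 12, the L positions reachable in one move are: 9.

Move to 9.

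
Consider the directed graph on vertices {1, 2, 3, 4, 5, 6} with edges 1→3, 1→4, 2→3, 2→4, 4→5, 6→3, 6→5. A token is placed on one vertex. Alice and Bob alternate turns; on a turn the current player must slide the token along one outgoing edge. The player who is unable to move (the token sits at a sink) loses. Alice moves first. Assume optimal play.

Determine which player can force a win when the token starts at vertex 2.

Alice wins.

Use the standard recursion: the mover loses at a terminal position; elsewhere, the mover wins exactly when some move hands the opponent an L position.
Every edge goes from a vertex to one that appears earlier in the order 3, 5, 4, 6, 1, 2, so processing vertices in that order labels each vertex after all of its successors.
3: no outgoing edge → L
5: no outgoing edge → L
4: can move to 5, which is L ⇒ W
6: can move to 5, which is L ⇒ W
1: can move to 3, which is L ⇒ W
2: can move to 3, which is L ⇒ W
The starting position 2 is W: Alice should move to 3, handing over an L position.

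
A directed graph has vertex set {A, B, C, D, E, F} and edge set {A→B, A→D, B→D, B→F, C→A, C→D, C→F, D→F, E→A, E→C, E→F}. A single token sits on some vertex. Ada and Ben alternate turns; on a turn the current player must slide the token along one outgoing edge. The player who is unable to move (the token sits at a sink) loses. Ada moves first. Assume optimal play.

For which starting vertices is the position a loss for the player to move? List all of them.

Build the W/L table. Terminal = L. A non-terminal position is W if it has a move to some L; otherwise it is L.
Every edge goes from a vertex to one that appears earlier in the order F, D, B, A, C, E, so processing vertices in that order labels each vertex after all of its successors.
F: no outgoing edge → L
D: W (go to F, an L position)
B: W (go to F, an L position)
A: L (options B(W), D(W) are all W)
C: W (go to A, an L position)
E: W (go to A, an L position)
Reading off the rows marked L gives the requested list; there are 2 such vertices.

A, F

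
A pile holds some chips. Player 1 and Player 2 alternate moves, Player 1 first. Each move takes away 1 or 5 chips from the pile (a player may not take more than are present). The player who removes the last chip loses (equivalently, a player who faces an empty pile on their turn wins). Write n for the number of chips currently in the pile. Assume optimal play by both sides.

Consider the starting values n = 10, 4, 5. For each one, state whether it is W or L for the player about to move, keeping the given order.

10: W, 4: W, 5: L

Compute win/loss labels from the base case upward. A position with no move is W. Any other position is W if it can reach an L in one move, else L.
n=0: no move; the opponent has just taken the last chip and therefore loses → W
n=1: the only move is to 0(W), a W ⇒ L
n=2: can move to 1, which is L ⇒ W
n=3: the only move is to 2(W), a W ⇒ L
n=4: can move to 3, which is L ⇒ W
n=5: moves to 4(W), 0(W); every one is W ⇒ L
n=6: can move to 5, which is L ⇒ W
n=7: moves to 6(W), 2(W); every one is W ⇒ L
n=8: can move to 7, which is L ⇒ W
n=9: moves to 8(W), 4(W); every one is W ⇒ L
n=10: can move to 9, which is L ⇒ W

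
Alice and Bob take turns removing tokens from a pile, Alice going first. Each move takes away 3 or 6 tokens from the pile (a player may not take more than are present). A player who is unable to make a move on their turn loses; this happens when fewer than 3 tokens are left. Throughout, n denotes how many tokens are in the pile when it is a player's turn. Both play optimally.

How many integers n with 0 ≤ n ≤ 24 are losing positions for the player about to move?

9

Classify positions by backward induction: terminal positions (no move available) are L. From any other position, the mover wins iff some move reaches an L.
n=0: no move → L
n=1: no move → L
n=2: no move → L
n=3: reaches L-position 0 → W
n=4: reaches L-position 1 → W
n=5: reaches L-position 2 → W
n=6: reaches L-position 0 → W
n=7: reaches L-position 1 → W
n=8: reaches L-position 2 → W
n=9: only reaches 6(W), 3(W), all W → L
n=10: only reaches 7(W), 4(W), all W → L
n=11: only reaches 8(W), 5(W), all W → L
n=12: reaches L-position 9 → W
n=13: reaches L-position 10 → W
n=14: reaches L-position 11 → W
n=15: reaches L-position 9 → W
n=16: reaches L-position 10 → W
n=17: reaches L-position 11 → W
n=18: only reaches 15(W), 12(W), all W → L
n=19: only reaches 16(W), 13(W), all W → L
n=20: only reaches 17(W), 14(W), all W → L
n=21: reaches L-position 18 → W
n=22: reaches L-position 19 → W
n=23: reaches L-position 20 → W
n=24: reaches L-position 18 → W
L entries with 0 ≤ n ≤ 24: n = 0, 1, 2, 9, 10, 11, 18, 19, 20; that makes 9.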